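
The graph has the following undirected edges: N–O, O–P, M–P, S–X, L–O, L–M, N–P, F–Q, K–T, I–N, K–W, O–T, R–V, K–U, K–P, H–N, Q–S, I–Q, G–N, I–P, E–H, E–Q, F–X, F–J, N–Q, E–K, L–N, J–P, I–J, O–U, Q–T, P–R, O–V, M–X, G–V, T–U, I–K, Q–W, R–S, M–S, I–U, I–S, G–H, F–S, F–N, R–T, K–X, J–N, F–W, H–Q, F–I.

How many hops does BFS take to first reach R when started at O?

Level 0: O
Level 1: L, N, P, T, U, V
Level 2: F, G, H, I, J, K, M, Q, R
Level 3: E, S, W, X
R first appears at level 2.

2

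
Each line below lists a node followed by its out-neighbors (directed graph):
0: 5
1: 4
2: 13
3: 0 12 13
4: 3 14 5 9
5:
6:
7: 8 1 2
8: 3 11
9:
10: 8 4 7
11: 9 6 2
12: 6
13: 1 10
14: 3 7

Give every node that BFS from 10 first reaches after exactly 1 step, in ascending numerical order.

Level 0: 10
Level 1: 4, 7, 8
Level 2: 1, 2, 3, 5, 9, 11, 14
Level 3: 0, 6, 12, 13

4, 7, 8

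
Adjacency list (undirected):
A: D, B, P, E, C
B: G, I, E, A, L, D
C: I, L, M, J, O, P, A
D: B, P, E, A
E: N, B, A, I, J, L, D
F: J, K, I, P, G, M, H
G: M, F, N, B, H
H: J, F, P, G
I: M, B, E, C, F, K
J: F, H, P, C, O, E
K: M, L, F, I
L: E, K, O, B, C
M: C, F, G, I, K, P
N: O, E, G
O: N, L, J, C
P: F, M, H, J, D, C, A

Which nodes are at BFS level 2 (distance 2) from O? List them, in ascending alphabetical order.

A, B, E, F, G, H, I, K, M, P

Level 0: O
Level 1: C, J, L, N
Level 2: A, B, E, F, G, H, I, K, M, P
Level 3: D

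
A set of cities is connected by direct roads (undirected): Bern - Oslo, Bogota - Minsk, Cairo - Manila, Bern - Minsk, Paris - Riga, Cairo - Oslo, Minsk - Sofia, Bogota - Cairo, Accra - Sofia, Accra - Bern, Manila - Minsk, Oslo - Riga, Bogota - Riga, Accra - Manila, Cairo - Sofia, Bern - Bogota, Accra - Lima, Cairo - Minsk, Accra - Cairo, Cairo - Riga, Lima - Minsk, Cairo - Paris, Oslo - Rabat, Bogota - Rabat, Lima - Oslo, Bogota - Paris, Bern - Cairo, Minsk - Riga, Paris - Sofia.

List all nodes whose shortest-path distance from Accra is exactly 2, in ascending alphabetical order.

Level 0: Accra
Level 1: Bern, Cairo, Lima, Manila, Sofia
Level 2: Bogota, Minsk, Oslo, Paris, Riga
Level 3: Rabat

Bogota, Minsk, Oslo, Paris, Riga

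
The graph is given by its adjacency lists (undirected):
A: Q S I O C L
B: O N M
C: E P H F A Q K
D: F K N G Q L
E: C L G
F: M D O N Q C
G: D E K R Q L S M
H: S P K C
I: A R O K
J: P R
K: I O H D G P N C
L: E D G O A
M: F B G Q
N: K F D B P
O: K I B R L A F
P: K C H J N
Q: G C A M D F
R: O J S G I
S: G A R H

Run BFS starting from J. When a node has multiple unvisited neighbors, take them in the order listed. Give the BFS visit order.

Visit J; enqueue P, R → queue [P, R]
Visit P; enqueue K, C, H, N → queue [R, K, C, H, N]
Visit R; enqueue O, S, G, I → queue [K, C, H, N, O, S, G, I]
Visit K; enqueue D → queue [C, H, N, O, S, G, I, D]
Visit C; enqueue E, F, A, Q → queue [H, N, O, S, G, I, D, E, F, A, Q]
Visit H → queue [N, O, S, G, I, D, E, F, A, Q]
Visit N; enqueue B → queue [O, S, G, I, D, E, F, A, Q, B]
Visit O; enqueue L → queue [S, G, I, D, E, F, A, Q, B, L]
Visit S → queue [G, I, D, E, F, A, Q, B, L]
Visit G; enqueue M → queue [I, D, E, F, A, Q, B, L, M]
Visit I → queue [D, E, F, A, Q, B, L, M]
Visit D → queue [E, F, A, Q, B, L, M]
Visit E → queue [F, A, Q, B, L, M]
Visit F → queue [A, Q, B, L, M]
Visit A → queue [Q, B, L, M]
Visit Q → queue [B, L, M]
Visit B → queue [L, M]
Visit L → queue [M]
Visit M → queue []

J -> P -> R -> K -> C -> H -> N -> O -> S -> G -> I -> D -> E -> F -> A -> Q -> B -> L -> M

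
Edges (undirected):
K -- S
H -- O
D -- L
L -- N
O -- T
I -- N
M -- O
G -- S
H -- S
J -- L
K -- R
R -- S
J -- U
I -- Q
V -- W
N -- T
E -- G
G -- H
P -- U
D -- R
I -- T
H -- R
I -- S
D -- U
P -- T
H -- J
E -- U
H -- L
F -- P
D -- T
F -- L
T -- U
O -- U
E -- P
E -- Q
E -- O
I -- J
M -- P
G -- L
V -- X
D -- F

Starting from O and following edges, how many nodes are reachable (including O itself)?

BFS from O visits: O, U, T, M, H, E, P, J, D, N, I, S, R, L, G, Q, F, K
Reachable nodes: 18 of 21 total.

18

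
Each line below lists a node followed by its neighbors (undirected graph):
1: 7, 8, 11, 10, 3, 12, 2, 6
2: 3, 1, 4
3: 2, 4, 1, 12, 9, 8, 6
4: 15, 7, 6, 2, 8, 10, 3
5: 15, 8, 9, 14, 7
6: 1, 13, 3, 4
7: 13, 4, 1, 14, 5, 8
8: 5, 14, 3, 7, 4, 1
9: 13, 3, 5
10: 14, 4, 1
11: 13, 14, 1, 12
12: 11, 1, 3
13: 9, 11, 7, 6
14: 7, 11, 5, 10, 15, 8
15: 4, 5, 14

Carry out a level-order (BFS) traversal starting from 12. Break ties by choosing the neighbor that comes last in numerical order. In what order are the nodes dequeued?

Visit 12; enqueue 11, 3, 1 → queue [11, 3, 1]
Visit 11; enqueue 14, 13 → queue [3, 1, 14, 13]
Visit 3; enqueue 9, 8, 6, 4, 2 → queue [1, 14, 13, 9, 8, 6, 4, 2]
Visit 1; enqueue 10, 7 → queue [14, 13, 9, 8, 6, 4, 2, 10, 7]
Visit 14; enqueue 15, 5 → queue [13, 9, 8, 6, 4, 2, 10, 7, 15, 5]
Visit 13 → queue [9, 8, 6, 4, 2, 10, 7, 15, 5]
Visit 9 → queue [8, 6, 4, 2, 10, 7, 15, 5]
Visit 8 → queue [6, 4, 2, 10, 7, 15, 5]
Visit 6 → queue [4, 2, 10, 7, 15, 5]
Visit 4 → queue [2, 10, 7, 15, 5]
Visit 2 → queue [10, 7, 15, 5]
Visit 10 → queue [7, 15, 5]
Visit 7 → queue [15, 5]
Visit 15 → queue [5]
Visit 5 → queue []

12, 11, 3, 1, 14, 13, 9, 8, 6, 4, 2, 10, 7, 15, 5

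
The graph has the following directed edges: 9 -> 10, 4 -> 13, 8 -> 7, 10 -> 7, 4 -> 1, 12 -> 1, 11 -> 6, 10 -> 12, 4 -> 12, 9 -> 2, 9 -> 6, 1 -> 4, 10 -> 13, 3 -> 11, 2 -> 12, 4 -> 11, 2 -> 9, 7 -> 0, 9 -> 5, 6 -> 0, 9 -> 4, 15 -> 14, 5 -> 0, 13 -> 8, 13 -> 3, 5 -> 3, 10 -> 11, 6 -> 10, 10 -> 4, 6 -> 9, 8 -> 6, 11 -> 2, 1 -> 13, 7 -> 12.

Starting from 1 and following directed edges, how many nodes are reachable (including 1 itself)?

BFS from 1 visits: 1, 4, 13, 11, 12, 3, 8, 2, 6, 7, 9, 0, 10, 5
Reachable nodes: 14 of 16 total.

14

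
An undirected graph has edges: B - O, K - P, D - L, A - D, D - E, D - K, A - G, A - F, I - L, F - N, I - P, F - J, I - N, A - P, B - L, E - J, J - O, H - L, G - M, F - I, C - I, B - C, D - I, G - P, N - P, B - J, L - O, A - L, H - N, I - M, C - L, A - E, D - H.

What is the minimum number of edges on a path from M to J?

Level 0: M
Level 1: G, I
Level 2: A, C, D, F, L, N, P
Level 3: B, E, H, J, K, O
J first appears at level 3.

3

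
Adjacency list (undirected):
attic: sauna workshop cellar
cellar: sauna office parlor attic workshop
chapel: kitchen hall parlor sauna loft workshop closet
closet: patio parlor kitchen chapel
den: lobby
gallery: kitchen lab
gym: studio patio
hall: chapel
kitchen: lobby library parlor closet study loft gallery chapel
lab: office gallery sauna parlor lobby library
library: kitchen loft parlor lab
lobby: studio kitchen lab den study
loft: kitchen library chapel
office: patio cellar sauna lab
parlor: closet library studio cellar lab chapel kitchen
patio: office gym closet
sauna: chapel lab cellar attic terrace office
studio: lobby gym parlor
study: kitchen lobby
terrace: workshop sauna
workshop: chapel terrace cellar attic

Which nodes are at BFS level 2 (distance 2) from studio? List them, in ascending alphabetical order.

cellar, chapel, closet, den, kitchen, lab, library, patio, study

Level 0: studio
Level 1: gym, lobby, parlor
Level 2: cellar, chapel, closet, den, kitchen, lab, library, patio, study
Level 3: attic, gallery, hall, loft, office, sauna, workshop
Level 4: terrace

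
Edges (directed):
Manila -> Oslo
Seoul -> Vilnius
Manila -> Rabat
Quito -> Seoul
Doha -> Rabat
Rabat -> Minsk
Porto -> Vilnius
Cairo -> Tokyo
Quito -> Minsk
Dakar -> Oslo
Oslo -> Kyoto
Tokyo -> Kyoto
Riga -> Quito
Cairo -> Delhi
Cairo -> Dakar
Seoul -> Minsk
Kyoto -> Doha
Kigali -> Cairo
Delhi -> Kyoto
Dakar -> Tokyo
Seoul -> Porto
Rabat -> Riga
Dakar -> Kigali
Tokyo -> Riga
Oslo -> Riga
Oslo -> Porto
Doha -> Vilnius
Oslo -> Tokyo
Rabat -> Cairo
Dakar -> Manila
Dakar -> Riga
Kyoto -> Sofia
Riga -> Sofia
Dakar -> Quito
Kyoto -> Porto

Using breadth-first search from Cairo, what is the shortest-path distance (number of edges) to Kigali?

Level 0: Cairo
Level 1: Dakar, Delhi, Tokyo
Level 2: Kigali, Kyoto, Manila, Oslo, Quito, Riga
Level 3: Doha, Minsk, Porto, Rabat, Seoul, Sofia
Level 4: Vilnius
Kigali first appears at level 2.

2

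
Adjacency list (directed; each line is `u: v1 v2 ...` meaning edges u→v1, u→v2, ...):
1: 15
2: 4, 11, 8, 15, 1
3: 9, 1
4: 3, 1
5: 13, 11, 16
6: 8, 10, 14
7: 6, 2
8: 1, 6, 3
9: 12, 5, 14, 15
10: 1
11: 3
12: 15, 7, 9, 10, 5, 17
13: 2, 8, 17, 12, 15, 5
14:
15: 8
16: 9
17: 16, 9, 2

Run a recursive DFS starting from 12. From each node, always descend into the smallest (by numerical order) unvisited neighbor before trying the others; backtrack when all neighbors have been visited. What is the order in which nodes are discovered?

12 → 5 → 11 → 3 → 1 → 15 → 8 → 6 → 10 → 14 → 9 → 13 → 2 → 4 → 17 → 16 → 7

Visit 12
12 → 5
5 → 11
11 → 3
3 → 1
1 → 15
15 → 8
8 → 6
6 → 10
6 → 14
3 → 9
5 → 13
13 → 2
2 → 4
13 → 17
17 → 16
12 → 7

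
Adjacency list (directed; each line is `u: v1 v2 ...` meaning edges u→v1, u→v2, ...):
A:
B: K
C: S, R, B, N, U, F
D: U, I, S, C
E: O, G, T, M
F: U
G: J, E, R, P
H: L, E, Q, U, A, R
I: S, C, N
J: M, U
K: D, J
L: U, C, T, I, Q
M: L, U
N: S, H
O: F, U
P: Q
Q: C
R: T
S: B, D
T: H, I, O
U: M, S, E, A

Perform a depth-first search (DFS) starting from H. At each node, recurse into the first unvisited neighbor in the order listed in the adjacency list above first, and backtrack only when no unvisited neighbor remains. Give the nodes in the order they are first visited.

Visit H
H → L
L → U
U → M
U → S
S → B
B → K
K → D
D → I
I → C
C → R
R → T
T → O
O → F
C → N
K → J
U → E
E → G
G → P
P → Q
U → A

H L U M S B K D I C R T O F N J E G P Q A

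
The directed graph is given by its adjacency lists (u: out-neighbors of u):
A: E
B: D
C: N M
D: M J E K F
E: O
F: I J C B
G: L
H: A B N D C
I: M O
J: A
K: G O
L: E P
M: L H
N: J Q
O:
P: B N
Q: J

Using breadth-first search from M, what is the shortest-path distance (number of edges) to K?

Level 0: M
Level 1: H, L
Level 2: A, B, C, D, E, N, P
Level 3: F, J, K, O, Q
Level 4: G, I
K first appears at level 3.

3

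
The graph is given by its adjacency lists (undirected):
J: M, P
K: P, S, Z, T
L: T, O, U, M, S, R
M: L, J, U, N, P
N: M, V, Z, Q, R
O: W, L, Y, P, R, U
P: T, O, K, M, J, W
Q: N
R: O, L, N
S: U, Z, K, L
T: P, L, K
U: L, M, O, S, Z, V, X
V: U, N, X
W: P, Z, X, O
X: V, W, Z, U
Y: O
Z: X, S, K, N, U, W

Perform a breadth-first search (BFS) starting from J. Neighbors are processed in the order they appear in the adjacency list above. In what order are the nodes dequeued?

Visit J; enqueue M, P → queue [M, P]
Visit M; enqueue L, U, N → queue [P, L, U, N]
Visit P; enqueue T, O, K, W → queue [L, U, N, T, O, K, W]
Visit L; enqueue S, R → queue [U, N, T, O, K, W, S, R]
Visit U; enqueue Z, V, X → queue [N, T, O, K, W, S, R, Z, V, X]
Visit N; enqueue Q → queue [T, O, K, W, S, R, Z, V, X, Q]
Visit T → queue [O, K, W, S, R, Z, V, X, Q]
Visit O; enqueue Y → queue [K, W, S, R, Z, V, X, Q, Y]
Visit K → queue [W, S, R, Z, V, X, Q, Y]
Visit W → queue [S, R, Z, V, X, Q, Y]
Visit S → queue [R, Z, V, X, Q, Y]
Visit R → queue [Z, V, X, Q, Y]
Visit Z → queue [V, X, Q, Y]
Visit V → queue [X, Q, Y]
Visit X → queue [Q, Y]
Visit Q → queue [Y]
Visit Y → queue []

J, M, P, L, U, N, T, O, K, W, S, R, Z, V, X, Q, Y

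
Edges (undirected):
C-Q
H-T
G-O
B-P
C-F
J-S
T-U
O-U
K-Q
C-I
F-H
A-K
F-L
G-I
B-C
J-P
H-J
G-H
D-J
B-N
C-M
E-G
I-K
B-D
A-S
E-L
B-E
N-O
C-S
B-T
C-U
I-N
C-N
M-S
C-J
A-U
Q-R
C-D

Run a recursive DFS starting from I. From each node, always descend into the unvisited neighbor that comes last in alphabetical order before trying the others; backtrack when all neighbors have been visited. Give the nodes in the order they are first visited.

I, N, O, U, T, H, J, S, M, C, Q, R, K, A, F, L, E, G, B, P, D

Visit I
I → N
N → O
O → U
U → T
T → H
H → J
J → S
S → M
M → C
C → Q
Q → R
Q → K
K → A
C → F
F → L
L → E
E → G
E → B
B → P
B → D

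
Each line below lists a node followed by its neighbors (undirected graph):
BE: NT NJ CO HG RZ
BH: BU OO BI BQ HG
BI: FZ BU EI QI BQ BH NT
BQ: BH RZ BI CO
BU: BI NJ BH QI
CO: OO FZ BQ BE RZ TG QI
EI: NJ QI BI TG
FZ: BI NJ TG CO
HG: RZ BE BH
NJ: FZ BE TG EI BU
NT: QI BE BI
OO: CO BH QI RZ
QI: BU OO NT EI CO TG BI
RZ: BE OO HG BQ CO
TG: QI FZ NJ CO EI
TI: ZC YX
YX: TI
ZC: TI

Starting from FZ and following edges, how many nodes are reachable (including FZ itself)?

15

BFS from FZ visits: FZ, TG, NJ, CO, BI, QI, EI, BU, BE, RZ, OO, BQ, NT, BH, HG
Reachable nodes: 15 of 18 total.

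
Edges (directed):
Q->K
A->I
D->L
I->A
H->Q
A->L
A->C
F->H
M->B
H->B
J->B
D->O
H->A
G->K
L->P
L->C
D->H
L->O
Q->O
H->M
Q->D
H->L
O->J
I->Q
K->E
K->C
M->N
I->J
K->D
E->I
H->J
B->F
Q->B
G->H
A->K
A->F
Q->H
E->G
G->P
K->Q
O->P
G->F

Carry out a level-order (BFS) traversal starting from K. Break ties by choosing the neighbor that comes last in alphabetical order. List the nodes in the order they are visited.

K → Q → E → D → C → O → H → B → I → G → L → P → J → M → A → F → N

Visit K; enqueue Q, E, D, C → queue [Q, E, D, C]
Visit Q; enqueue O, H, B → queue [E, D, C, O, H, B]
Visit E; enqueue I, G → queue [D, C, O, H, B, I, G]
Visit D; enqueue L → queue [C, O, H, B, I, G, L]
Visit C → queue [O, H, B, I, G, L]
Visit O; enqueue P, J → queue [H, B, I, G, L, P, J]
Visit H; enqueue M, A → queue [B, I, G, L, P, J, M, A]
Visit B; enqueue F → queue [I, G, L, P, J, M, A, F]
Visit I → queue [G, L, P, J, M, A, F]
Visit G → queue [L, P, J, M, A, F]
Visit L → queue [P, J, M, A, F]
Visit P → queue [J, M, A, F]
Visit J → queue [M, A, F]
Visit M; enqueue N → queue [A, F, N]
Visit A → queue [F, N]
Visit F → queue [N]
Visit N → queue []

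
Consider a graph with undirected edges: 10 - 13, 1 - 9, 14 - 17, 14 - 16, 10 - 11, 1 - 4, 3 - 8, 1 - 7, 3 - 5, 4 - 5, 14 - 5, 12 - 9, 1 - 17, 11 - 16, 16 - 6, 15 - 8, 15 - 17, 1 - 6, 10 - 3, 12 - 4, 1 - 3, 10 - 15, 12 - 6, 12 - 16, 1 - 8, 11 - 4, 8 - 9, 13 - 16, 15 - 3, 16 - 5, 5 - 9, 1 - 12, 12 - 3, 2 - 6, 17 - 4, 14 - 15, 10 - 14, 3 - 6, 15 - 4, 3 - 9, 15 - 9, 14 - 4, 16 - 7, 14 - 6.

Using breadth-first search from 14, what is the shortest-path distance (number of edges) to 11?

Level 0: 14
Level 1: 4, 5, 6, 10, 15, 16, 17
Level 2: 1, 2, 3, 7, 8, 9, 11, 12, 13
11 first appears at level 2.

2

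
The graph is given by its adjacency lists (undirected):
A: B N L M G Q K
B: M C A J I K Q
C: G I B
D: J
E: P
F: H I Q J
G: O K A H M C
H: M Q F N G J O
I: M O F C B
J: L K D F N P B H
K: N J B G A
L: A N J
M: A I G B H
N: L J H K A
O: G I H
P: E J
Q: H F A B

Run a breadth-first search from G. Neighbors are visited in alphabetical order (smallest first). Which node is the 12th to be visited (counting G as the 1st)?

Visit G; enqueue A, C, H, K, M, O → queue [A, C, H, K, M, O]
Visit A; enqueue B, L, N, Q → queue [C, H, K, M, O, B, L, N, Q]
Visit C; enqueue I → queue [H, K, M, O, B, L, N, Q, I]
Visit H; enqueue F, J → queue [K, M, O, B, L, N, Q, I, F, J]
Visit K → queue [M, O, B, L, N, Q, I, F, J]
Visit M → queue [O, B, L, N, Q, I, F, J]
Visit O → queue [B, L, N, Q, I, F, J]
Visit B → queue [L, N, Q, I, F, J]
Visit L → queue [N, Q, I, F, J]
Visit N → queue [Q, I, F, J]
Visit Q → queue [I, F, J]
Visit I → queue [F, J]
Visit F → queue [J]
Visit J; enqueue D, P → queue [D, P]
Visit D → queue [P]
Visit P; enqueue E → queue [E]
Visit E → queue []

Visit order: G, A, C, H, K, M, O, B, L, N, Q, I, F, J, D, P, E

I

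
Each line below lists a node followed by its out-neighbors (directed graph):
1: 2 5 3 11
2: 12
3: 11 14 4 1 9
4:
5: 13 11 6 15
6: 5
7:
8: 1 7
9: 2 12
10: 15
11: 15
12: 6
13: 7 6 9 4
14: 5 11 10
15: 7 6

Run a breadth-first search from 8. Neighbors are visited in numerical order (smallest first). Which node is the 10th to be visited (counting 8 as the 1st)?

9

Visit 8; enqueue 1, 7 → queue [1, 7]
Visit 1; enqueue 2, 3, 5, 11 → queue [7, 2, 3, 5, 11]
Visit 7 → queue [2, 3, 5, 11]
Visit 2; enqueue 12 → queue [3, 5, 11, 12]
Visit 3; enqueue 4, 9, 14 → queue [5, 11, 12, 4, 9, 14]
Visit 5; enqueue 6, 13, 15 → queue [11, 12, 4, 9, 14, 6, 13, 15]
Visit 11 → queue [12, 4, 9, 14, 6, 13, 15]
Visit 12 → queue [4, 9, 14, 6, 13, 15]
Visit 4 → queue [9, 14, 6, 13, 15]
Visit 9 → queue [14, 6, 13, 15]
Visit 14; enqueue 10 → queue [6, 13, 15, 10]
Visit 6 → queue [13, 15, 10]
Visit 13 → queue [15, 10]
Visit 15 → queue [10]
Visit 10 → queue []

Visit order: 8, 1, 7, 2, 3, 5, 11, 12, 4, 9, 14, 6, 13, 15, 10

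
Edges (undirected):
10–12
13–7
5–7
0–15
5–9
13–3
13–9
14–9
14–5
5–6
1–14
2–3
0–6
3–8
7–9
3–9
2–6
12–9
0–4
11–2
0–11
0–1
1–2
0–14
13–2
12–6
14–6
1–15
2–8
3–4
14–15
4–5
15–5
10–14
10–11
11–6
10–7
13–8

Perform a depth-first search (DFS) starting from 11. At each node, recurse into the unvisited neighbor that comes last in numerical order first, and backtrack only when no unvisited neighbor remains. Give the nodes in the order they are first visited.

11 → 10 → 14 → 15 → 5 → 9 → 13 → 8 → 3 → 4 → 0 → 6 → 12 → 2 → 1 → 7

Visit 11
11 → 10
10 → 14
14 → 15
15 → 5
5 → 9
9 → 13
13 → 8
8 → 3
3 → 4
4 → 0
0 → 6
6 → 12
6 → 2
2 → 1
13 → 7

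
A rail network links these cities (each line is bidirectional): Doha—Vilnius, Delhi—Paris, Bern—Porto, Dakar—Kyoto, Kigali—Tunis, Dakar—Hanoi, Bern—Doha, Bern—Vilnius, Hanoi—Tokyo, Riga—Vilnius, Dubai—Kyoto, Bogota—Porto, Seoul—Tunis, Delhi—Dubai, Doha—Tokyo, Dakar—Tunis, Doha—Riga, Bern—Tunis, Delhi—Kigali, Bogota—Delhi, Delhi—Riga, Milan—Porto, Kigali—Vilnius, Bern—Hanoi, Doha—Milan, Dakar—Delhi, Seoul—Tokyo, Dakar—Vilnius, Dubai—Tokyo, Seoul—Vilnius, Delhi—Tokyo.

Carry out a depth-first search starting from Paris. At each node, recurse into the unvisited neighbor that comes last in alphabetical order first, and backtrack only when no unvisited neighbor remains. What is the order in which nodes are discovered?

Paris -> Delhi -> Tokyo -> Seoul -> Vilnius -> Riga -> Doha -> Milan -> Porto -> Bogota -> Bern -> Tunis -> Kigali -> Dakar -> Kyoto -> Dubai -> Hanoi

Visit Paris
Paris → Delhi
Delhi → Tokyo
Tokyo → Seoul
Seoul → Vilnius
Vilnius → Riga
Riga → Doha
Doha → Milan
Milan → Porto
Porto → Bogota
Porto → Bern
Bern → Tunis
Tunis → Kigali
Tunis → Dakar
Dakar → Kyoto
Kyoto → Dubai
Dakar → Hanoi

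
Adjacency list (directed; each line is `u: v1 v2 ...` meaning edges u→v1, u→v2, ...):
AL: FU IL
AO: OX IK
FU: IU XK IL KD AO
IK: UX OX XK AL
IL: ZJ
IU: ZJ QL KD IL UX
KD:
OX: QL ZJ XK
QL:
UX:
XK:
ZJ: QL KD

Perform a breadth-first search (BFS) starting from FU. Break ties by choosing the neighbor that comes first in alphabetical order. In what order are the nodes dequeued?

FU AO IL IU KD XK IK OX ZJ QL UX AL

Visit FU; enqueue AO, IL, IU, KD, XK → queue [AO, IL, IU, KD, XK]
Visit AO; enqueue IK, OX → queue [IL, IU, KD, XK, IK, OX]
Visit IL; enqueue ZJ → queue [IU, KD, XK, IK, OX, ZJ]
Visit IU; enqueue QL, UX → queue [KD, XK, IK, OX, ZJ, QL, UX]
Visit KD → queue [XK, IK, OX, ZJ, QL, UX]
Visit XK → queue [IK, OX, ZJ, QL, UX]
Visit IK; enqueue AL → queue [OX, ZJ, QL, UX, AL]
Visit OX → queue [ZJ, QL, UX, AL]
Visit ZJ → queue [QL, UX, AL]
Visit QL → queue [UX, AL]
Visit UX → queue [AL]
Visit AL → queue []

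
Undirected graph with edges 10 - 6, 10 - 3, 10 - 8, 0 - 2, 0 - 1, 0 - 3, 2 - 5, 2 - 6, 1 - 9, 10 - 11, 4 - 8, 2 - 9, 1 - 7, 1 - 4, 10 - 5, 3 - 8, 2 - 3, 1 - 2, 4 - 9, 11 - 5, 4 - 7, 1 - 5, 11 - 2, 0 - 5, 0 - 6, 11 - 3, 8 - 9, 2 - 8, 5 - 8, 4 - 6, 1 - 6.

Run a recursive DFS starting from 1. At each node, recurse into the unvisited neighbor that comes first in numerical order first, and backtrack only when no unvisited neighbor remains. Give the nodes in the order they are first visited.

Visit 1
1 → 0
0 → 2
2 → 3
3 → 8
8 → 4
4 → 6
6 → 10
10 → 5
5 → 11
4 → 7
4 → 9

1 -> 0 -> 2 -> 3 -> 8 -> 4 -> 6 -> 10 -> 5 -> 11 -> 7 -> 9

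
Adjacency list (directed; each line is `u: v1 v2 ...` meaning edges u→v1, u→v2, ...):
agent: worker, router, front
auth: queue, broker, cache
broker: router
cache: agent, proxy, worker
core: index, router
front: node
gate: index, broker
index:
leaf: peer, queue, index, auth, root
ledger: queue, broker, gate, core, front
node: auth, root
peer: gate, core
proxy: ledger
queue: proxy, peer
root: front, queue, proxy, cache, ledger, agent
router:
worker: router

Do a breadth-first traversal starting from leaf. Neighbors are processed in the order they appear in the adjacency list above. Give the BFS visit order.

leaf, peer, queue, index, auth, root, gate, core, proxy, broker, cache, front, ledger, agent, router, worker, node

Visit leaf; enqueue peer, queue, index, auth, root → queue [peer, queue, index, auth, root]
Visit peer; enqueue gate, core → queue [queue, index, auth, root, gate, core]
Visit queue; enqueue proxy → queue [index, auth, root, gate, core, proxy]
Visit index → queue [auth, root, gate, core, proxy]
Visit auth; enqueue broker, cache → queue [root, gate, core, proxy, broker, cache]
Visit root; enqueue front, ledger, agent → queue [gate, core, proxy, broker, cache, front, ledger, agent]
Visit gate → queue [core, proxy, broker, cache, front, ledger, agent]
Visit core; enqueue router → queue [proxy, broker, cache, front, ledger, agent, router]
Visit proxy → queue [broker, cache, front, ledger, agent, router]
Visit broker → queue [cache, front, ledger, agent, router]
Visit cache; enqueue worker → queue [front, ledger, agent, router, worker]
Visit front; enqueue node → queue [ledger, agent, router, worker, node]
Visit ledger → queue [agent, router, worker, node]
Visit agent → queue [router, worker, node]
Visit router → queue [worker, node]
Visit worker → queue [node]
Visit node → queue []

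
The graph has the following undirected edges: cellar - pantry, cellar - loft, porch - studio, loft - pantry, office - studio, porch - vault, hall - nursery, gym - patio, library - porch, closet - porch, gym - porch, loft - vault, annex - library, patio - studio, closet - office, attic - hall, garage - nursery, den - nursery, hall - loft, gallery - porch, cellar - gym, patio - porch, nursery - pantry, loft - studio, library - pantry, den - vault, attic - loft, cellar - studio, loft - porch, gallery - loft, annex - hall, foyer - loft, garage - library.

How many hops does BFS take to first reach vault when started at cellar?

Level 0: cellar
Level 1: gym, loft, pantry, studio
Level 2: attic, foyer, gallery, hall, library, nursery, office, patio, porch, vault
Level 3: annex, closet, den, garage
vault first appears at level 2.

2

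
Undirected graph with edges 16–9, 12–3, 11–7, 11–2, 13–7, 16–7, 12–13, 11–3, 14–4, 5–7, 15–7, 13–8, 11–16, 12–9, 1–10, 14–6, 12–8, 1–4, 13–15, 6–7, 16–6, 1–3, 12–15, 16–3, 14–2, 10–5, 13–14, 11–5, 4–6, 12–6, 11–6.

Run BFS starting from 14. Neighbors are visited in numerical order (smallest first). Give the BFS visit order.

14, 2, 4, 6, 13, 11, 1, 7, 12, 16, 8, 15, 3, 5, 10, 9

Visit 14; enqueue 2, 4, 6, 13 → queue [2, 4, 6, 13]
Visit 2; enqueue 11 → queue [4, 6, 13, 11]
Visit 4; enqueue 1 → queue [6, 13, 11, 1]
Visit 6; enqueue 7, 12, 16 → queue [13, 11, 1, 7, 12, 16]
Visit 13; enqueue 8, 15 → queue [11, 1, 7, 12, 16, 8, 15]
Visit 11; enqueue 3, 5 → queue [1, 7, 12, 16, 8, 15, 3, 5]
Visit 1; enqueue 10 → queue [7, 12, 16, 8, 15, 3, 5, 10]
Visit 7 → queue [12, 16, 8, 15, 3, 5, 10]
Visit 12; enqueue 9 → queue [16, 8, 15, 3, 5, 10, 9]
Visit 16 → queue [8, 15, 3, 5, 10, 9]
Visit 8 → queue [15, 3, 5, 10, 9]
Visit 15 → queue [3, 5, 10, 9]
Visit 3 → queue [5, 10, 9]
Visit 5 → queue [10, 9]
Visit 10 → queue [9]
Visit 9 → queue []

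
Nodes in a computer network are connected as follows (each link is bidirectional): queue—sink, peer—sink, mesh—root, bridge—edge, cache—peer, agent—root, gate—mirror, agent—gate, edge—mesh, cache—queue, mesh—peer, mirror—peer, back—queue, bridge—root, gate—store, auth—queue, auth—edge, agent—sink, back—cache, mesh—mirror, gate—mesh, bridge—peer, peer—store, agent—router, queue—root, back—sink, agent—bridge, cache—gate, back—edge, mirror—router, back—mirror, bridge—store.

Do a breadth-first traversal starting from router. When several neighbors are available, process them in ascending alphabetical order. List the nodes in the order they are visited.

router -> agent -> mirror -> bridge -> gate -> root -> sink -> back -> mesh -> peer -> edge -> store -> cache -> queue -> auth

Visit router; enqueue agent, mirror → queue [agent, mirror]
Visit agent; enqueue bridge, gate, root, sink → queue [mirror, bridge, gate, root, sink]
Visit mirror; enqueue back, mesh, peer → queue [bridge, gate, root, sink, back, mesh, peer]
Visit bridge; enqueue edge, store → queue [gate, root, sink, back, mesh, peer, edge, store]
Visit gate; enqueue cache → queue [root, sink, back, mesh, peer, edge, store, cache]
Visit root; enqueue queue → queue [sink, back, mesh, peer, edge, store, cache, queue]
Visit sink → queue [back, mesh, peer, edge, store, cache, queue]
Visit back → queue [mesh, peer, edge, store, cache, queue]
Visit mesh → queue [peer, edge, store, cache, queue]
Visit peer → queue [edge, store, cache, queue]
Visit edge; enqueue auth → queue [store, cache, queue, auth]
Visit store → queue [cache, queue, auth]
Visit cache → queue [queue, auth]
Visit queue → queue [auth]
Visit auth → queue []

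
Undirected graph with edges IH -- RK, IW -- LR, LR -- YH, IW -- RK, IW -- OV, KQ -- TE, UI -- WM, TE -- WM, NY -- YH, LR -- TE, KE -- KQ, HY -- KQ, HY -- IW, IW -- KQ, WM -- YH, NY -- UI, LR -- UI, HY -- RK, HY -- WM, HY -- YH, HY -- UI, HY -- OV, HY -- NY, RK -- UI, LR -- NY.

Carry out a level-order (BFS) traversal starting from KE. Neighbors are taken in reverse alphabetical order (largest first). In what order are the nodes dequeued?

KE, KQ, TE, IW, HY, WM, LR, RK, OV, YH, UI, NY, IH

Visit KE; enqueue KQ → queue [KQ]
Visit KQ; enqueue TE, IW, HY → queue [TE, IW, HY]
Visit TE; enqueue WM, LR → queue [IW, HY, WM, LR]
Visit IW; enqueue RK, OV → queue [HY, WM, LR, RK, OV]
Visit HY; enqueue YH, UI, NY → queue [WM, LR, RK, OV, YH, UI, NY]
Visit WM → queue [LR, RK, OV, YH, UI, NY]
Visit LR → queue [RK, OV, YH, UI, NY]
Visit RK; enqueue IH → queue [OV, YH, UI, NY, IH]
Visit OV → queue [YH, UI, NY, IH]
Visit YH → queue [UI, NY, IH]
Visit UI → queue [NY, IH]
Visit NY → queue [IH]
Visit IH → queue []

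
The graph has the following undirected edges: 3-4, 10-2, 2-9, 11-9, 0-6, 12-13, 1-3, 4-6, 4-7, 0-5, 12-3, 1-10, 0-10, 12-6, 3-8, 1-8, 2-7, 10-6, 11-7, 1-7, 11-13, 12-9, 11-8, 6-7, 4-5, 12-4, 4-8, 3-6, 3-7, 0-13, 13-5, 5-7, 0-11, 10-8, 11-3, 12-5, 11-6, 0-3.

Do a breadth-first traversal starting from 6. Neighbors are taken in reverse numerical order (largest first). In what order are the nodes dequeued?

6 12 11 10 7 4 3 0 13 9 5 8 2 1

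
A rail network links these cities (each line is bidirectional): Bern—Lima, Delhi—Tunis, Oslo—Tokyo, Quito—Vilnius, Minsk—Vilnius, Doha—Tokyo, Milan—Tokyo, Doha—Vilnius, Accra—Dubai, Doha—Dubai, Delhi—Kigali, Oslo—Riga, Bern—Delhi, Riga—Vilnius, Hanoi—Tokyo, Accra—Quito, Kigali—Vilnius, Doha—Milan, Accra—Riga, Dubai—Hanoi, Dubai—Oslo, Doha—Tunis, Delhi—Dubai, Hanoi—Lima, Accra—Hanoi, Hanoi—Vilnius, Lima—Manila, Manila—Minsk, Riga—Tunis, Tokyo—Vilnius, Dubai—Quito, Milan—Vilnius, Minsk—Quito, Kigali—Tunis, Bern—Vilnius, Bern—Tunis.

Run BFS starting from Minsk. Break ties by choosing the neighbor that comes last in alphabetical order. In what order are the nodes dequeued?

Minsk → Vilnius → Quito → Manila → Tokyo → Riga → Milan → Kigali → Hanoi → Doha → Bern → Dubai → Accra → Lima → Oslo → Tunis → Delhi

Visit Minsk; enqueue Vilnius, Quito, Manila → queue [Vilnius, Quito, Manila]
Visit Vilnius; enqueue Tokyo, Riga, Milan, Kigali, Hanoi, Doha, Bern → queue [Quito, Manila, Tokyo, Riga, Milan, Kigali, Hanoi, Doha, Bern]
Visit Quito; enqueue Dubai, Accra → queue [Manila, Tokyo, Riga, Milan, Kigali, Hanoi, Doha, Bern, Dubai, Accra]
Visit Manila; enqueue Lima → queue [Tokyo, Riga, Milan, Kigali, Hanoi, Doha, Bern, Dubai, Accra, Lima]
Visit Tokyo; enqueue Oslo → queue [Riga, Milan, Kigali, Hanoi, Doha, Bern, Dubai, Accra, Lima, Oslo]
Visit Riga; enqueue Tunis → queue [Milan, Kigali, Hanoi, Doha, Bern, Dubai, Accra, Lima, Oslo, Tunis]
Visit Milan → queue [Kigali, Hanoi, Doha, Bern, Dubai, Accra, Lima, Oslo, Tunis]
Visit Kigali; enqueue Delhi → queue [Hanoi, Doha, Bern, Dubai, Accra, Lima, Oslo, Tunis, Delhi]
Visit Hanoi → queue [Doha, Bern, Dubai, Accra, Lima, Oslo, Tunis, Delhi]
Visit Doha → queue [Bern, Dubai, Accra, Lima, Oslo, Tunis, Delhi]
Visit Bern → queue [Dubai, Accra, Lima, Oslo, Tunis, Delhi]
Visit Dubai → queue [Accra, Lima, Oslo, Tunis, Delhi]
Visit Accra → queue [Lima, Oslo, Tunis, Delhi]
Visit Lima → queue [Oslo, Tunis, Delhi]
Visit Oslo → queue [Tunis, Delhi]
Visit Tunis → queue [Delhi]
Visit Delhi → queue []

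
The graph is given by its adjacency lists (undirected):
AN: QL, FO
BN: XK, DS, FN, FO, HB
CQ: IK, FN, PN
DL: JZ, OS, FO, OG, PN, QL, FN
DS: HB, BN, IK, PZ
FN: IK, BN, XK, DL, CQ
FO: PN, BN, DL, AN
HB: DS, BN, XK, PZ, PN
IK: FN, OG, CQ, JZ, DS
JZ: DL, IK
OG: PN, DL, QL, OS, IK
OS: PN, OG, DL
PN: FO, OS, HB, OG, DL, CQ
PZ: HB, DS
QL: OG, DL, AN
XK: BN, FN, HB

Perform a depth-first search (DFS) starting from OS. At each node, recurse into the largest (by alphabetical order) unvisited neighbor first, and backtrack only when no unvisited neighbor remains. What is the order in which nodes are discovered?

OS, PN, OG, QL, DL, JZ, IK, FN, XK, HB, PZ, DS, BN, FO, AN, CQ

Visit OS
OS → PN
PN → OG
OG → QL
QL → DL
DL → JZ
JZ → IK
IK → FN
FN → XK
XK → HB
HB → PZ
PZ → DS
DS → BN
BN → FO
FO → AN
FN → CQ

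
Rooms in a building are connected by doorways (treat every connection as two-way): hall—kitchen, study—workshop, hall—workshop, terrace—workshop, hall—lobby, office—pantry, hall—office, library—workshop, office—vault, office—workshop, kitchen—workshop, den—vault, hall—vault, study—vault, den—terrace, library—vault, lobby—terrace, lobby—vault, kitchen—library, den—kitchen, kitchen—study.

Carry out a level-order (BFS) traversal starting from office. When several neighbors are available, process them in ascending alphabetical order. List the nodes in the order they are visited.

Visit office; enqueue hall, pantry, vault, workshop → queue [hall, pantry, vault, workshop]
Visit hall; enqueue kitchen, lobby → queue [pantry, vault, workshop, kitchen, lobby]
Visit pantry → queue [vault, workshop, kitchen, lobby]
Visit vault; enqueue den, library, study → queue [workshop, kitchen, lobby, den, library, study]
Visit workshop; enqueue terrace → queue [kitchen, lobby, den, library, study, terrace]
Visit kitchen → queue [lobby, den, library, study, terrace]
Visit lobby → queue [den, library, study, terrace]
Visit den → queue [library, study, terrace]
Visit library → queue [study, terrace]
Visit study → queue [terrace]
Visit terrace → queue []

office, hall, pantry, vault, workshop, kitchen, lobby, den, library, study, terrace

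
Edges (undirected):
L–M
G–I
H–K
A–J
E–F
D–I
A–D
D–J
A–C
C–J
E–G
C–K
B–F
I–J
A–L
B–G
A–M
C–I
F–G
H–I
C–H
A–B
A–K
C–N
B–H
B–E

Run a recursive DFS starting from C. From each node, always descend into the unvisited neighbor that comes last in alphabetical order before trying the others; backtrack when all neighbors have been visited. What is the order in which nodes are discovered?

Visit C
C → N
C → K
K → H
H → I
I → J
J → D
D → A
A → M
M → L
A → B
B → G
G → F
F → E

C N K H I J D A M L B G F E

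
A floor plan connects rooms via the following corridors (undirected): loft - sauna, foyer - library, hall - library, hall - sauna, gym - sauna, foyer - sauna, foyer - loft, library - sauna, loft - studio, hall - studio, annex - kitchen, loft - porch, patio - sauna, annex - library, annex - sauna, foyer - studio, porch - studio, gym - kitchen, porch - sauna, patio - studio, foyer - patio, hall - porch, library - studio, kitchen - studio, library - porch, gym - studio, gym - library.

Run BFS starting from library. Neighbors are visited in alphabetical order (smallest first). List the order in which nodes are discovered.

Visit library; enqueue annex, foyer, gym, hall, porch, sauna, studio → queue [annex, foyer, gym, hall, porch, sauna, studio]
Visit annex; enqueue kitchen → queue [foyer, gym, hall, porch, sauna, studio, kitchen]
Visit foyer; enqueue loft, patio → queue [gym, hall, porch, sauna, studio, kitchen, loft, patio]
Visit gym → queue [hall, porch, sauna, studio, kitchen, loft, patio]
Visit hall → queue [porch, sauna, studio, kitchen, loft, patio]
Visit porch → queue [sauna, studio, kitchen, loft, patio]
Visit sauna → queue [studio, kitchen, loft, patio]
Visit studio → queue [kitchen, loft, patio]
Visit kitchen → queue [loft, patio]
Visit loft → queue [patio]
Visit patio → queue []

library -> annex -> foyer -> gym -> hall -> porch -> sauna -> studio -> kitchen -> loft -> patio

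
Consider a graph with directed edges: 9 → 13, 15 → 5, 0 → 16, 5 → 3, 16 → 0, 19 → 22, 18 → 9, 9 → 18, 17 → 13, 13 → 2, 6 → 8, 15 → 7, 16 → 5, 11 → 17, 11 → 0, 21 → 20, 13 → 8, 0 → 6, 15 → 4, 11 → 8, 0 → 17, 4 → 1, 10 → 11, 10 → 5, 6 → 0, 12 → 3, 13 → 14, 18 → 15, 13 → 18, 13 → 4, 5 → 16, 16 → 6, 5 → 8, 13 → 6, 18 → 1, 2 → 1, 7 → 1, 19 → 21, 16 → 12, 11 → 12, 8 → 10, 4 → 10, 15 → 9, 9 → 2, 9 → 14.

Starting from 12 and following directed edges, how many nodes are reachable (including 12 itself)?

BFS from 12 visits: 12, 3
Reachable nodes: 2 of 23 total.

2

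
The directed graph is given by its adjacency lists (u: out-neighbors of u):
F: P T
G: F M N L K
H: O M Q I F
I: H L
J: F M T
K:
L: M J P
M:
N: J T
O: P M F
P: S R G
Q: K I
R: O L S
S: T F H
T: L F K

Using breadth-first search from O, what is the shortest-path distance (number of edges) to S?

Level 0: O
Level 1: F, M, P
Level 2: G, R, S, T
Level 3: H, K, L, N
Level 4: I, J, Q
S first appears at level 2.

2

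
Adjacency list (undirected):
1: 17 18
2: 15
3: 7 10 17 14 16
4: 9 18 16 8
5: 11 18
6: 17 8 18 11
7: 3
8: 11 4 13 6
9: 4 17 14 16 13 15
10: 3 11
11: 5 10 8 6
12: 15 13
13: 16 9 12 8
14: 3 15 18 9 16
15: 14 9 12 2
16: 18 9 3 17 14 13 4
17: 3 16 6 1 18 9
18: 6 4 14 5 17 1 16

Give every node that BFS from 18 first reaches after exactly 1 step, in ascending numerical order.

1, 4, 5, 6, 14, 16, 17

Level 0: 18
Level 1: 1, 4, 5, 6, 14, 16, 17
Level 2: 3, 8, 9, 11, 13, 15
Level 3: 2, 7, 10, 12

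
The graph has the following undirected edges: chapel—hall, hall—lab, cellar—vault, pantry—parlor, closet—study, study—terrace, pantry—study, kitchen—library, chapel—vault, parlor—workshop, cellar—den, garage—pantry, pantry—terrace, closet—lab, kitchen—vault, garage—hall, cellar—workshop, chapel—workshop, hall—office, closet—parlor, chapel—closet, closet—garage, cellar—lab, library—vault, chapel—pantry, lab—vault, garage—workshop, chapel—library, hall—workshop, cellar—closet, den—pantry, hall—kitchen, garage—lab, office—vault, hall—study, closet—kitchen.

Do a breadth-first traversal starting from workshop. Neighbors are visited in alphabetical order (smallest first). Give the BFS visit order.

Visit workshop; enqueue cellar, chapel, garage, hall, parlor → queue [cellar, chapel, garage, hall, parlor]
Visit cellar; enqueue closet, den, lab, vault → queue [chapel, garage, hall, parlor, closet, den, lab, vault]
Visit chapel; enqueue library, pantry → queue [garage, hall, parlor, closet, den, lab, vault, library, pantry]
Visit garage → queue [hall, parlor, closet, den, lab, vault, library, pantry]
Visit hall; enqueue kitchen, office, study → queue [parlor, closet, den, lab, vault, library, pantry, kitchen, office, study]
Visit parlor → queue [closet, den, lab, vault, library, pantry, kitchen, office, study]
Visit closet → queue [den, lab, vault, library, pantry, kitchen, office, study]
Visit den → queue [lab, vault, library, pantry, kitchen, office, study]
Visit lab → queue [vault, library, pantry, kitchen, office, study]
Visit vault → queue [library, pantry, kitchen, office, study]
Visit library → queue [pantry, kitchen, office, study]
Visit pantry; enqueue terrace → queue [kitchen, office, study, terrace]
Visit kitchen → queue [office, study, terrace]
Visit office → queue [study, terrace]
Visit study → queue [terrace]
Visit terrace → queue []

workshop -> cellar -> chapel -> garage -> hall -> parlor -> closet -> den -> lab -> vault -> library -> pantry -> kitchen -> office -> study -> terrace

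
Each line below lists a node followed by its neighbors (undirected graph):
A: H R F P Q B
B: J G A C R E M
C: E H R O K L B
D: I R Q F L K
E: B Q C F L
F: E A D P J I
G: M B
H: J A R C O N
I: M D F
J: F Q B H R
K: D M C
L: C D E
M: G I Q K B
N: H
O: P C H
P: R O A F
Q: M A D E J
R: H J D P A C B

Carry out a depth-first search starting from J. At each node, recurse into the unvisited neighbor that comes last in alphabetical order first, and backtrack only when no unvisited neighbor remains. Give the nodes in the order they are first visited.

J, R, P, O, H, N, C, L, E, Q, M, K, D, I, F, A, B, G

Visit J
J → R
R → P
P → O
O → H
H → N
H → C
C → L
L → E
E → Q
Q → M
M → K
K → D
D → I
I → F
F → A
A → B
B → G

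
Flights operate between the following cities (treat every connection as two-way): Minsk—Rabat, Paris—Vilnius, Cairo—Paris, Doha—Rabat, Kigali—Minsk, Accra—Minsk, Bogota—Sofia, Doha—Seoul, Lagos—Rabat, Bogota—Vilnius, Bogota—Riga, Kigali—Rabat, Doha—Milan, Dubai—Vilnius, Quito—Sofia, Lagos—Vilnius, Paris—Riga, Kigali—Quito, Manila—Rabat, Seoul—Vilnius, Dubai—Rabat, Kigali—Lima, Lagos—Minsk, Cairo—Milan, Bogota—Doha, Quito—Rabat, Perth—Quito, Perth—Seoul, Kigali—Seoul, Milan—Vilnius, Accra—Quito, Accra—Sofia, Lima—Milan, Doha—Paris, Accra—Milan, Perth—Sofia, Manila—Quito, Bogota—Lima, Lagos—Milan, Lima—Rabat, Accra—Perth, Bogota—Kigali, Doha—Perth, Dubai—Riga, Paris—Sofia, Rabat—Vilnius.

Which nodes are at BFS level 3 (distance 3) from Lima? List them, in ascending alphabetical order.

Paris, Perth

Level 0: Lima
Level 1: Bogota, Kigali, Milan, Rabat
Level 2: Accra, Cairo, Doha, Dubai, Lagos, Manila, Minsk, Quito, Riga, Seoul, Sofia, Vilnius
Level 3: Paris, Perth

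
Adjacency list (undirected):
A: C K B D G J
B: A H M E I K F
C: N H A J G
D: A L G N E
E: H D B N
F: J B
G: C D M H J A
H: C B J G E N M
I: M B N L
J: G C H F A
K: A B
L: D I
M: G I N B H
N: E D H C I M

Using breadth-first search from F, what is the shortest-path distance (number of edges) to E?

Level 0: F
Level 1: B, J
Level 2: A, C, E, G, H, I, K, M
Level 3: D, L, N
E first appears at level 2.

2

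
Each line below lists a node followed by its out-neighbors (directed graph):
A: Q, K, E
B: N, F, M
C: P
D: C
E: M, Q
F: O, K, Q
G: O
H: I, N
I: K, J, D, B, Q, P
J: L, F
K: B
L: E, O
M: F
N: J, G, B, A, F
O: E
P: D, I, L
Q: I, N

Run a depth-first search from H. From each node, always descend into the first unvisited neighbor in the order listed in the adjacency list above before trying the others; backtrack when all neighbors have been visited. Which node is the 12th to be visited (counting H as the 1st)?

Q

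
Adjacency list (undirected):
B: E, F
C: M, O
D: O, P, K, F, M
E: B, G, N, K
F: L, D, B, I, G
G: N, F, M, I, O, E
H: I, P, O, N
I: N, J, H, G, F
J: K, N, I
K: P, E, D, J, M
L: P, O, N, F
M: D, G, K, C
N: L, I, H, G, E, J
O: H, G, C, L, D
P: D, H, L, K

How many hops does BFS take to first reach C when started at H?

2

Level 0: H
Level 1: I, N, O, P
Level 2: C, D, E, F, G, J, K, L
Level 3: B, M
C first appears at level 2.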